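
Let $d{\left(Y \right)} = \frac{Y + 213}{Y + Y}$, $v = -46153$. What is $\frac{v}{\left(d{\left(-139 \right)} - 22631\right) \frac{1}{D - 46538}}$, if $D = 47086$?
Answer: $\frac{1757783158}{1572873} \approx 1117.6$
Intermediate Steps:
$d{\left(Y \right)} = \frac{213 + Y}{2 Y}$
$\frac{v}{\left(d{\left(-139 \right)} - 22631\right) \frac{1}{D - 46538}} = - \frac{46153}{\left(\frac{213 - 139}{2 \left(-139\right)} - 22631\right) \frac{1}{47086 - 46538}} = - \frac{46153}{\left(\frac{1}{2} \left(- \frac{1}{139}\right) 74 - 22631\right) \frac{1}{548}} = - \frac{46153}{\left(- \frac{37}{139} - 22631\right) \frac{1}{548}} = - \frac{46153}{\left(- \frac{3145746}{139}\right) \frac{1}{548}} = - \frac{46153}{- \frac{1572873}{38086}} = \left(-46153\right) \left(- \frac{38086}{1572873}\right) = \frac{1757783158}{1572873}$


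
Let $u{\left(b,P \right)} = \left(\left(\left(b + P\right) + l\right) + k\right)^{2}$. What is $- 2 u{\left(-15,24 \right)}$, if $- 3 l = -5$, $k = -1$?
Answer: $- \frac{1682}{9} \approx -186.89$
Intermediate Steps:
$l = \frac{5}{3}$ ($l = \left(- \frac{1}{3}\right) \left(-5\right) = \frac{5}{3} \approx 1.6667$)
$u{\left(b,P \right)} = \left(\frac{2}{3} + P + b\right)^{2}$ ($u{\left(b,P \right)} = \left(\left(\left(b + P\right) + \frac{5}{3}\right) - 1\right)^{2} = \left(\left(\left(P + b\right) + \frac{5}{3}\right) - 1\right)^{2} = \left(\left(\frac{5}{3} + P + b\right) - 1\right)^{2} = \left(\frac{2}{3} + P + b\right)^{2}$)
$- 2 u{\left(-15,24 \right)} = - 2 \frac{\left(2 + 3 \cdot 24 + 3 \left(-15\right)\right)^{2}}{9} = - 2 \frac{\left(2 + 72 - 45\right)^{2}}{9} = - 2 \frac{29^{2}}{9} = - 2 \cdot \frac{1}{9} \cdot 841 = \left(-2\right) \frac{841}{9} = - \frac{1682}{9}$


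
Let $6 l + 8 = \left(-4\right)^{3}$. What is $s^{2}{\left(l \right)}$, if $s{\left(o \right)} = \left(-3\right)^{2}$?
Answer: $81$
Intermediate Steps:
$l = -12$ ($l = - \frac{4}{3} + \frac{\left(-4\right)^{3}}{6} = - \frac{4}{3} + \frac{1}{6} \left(-64\right) = - \frac{4}{3} - \frac{32}{3} = -12$)
$s{\left(o \right)} = 9$
$s^{2}{\left(l \right)} = 9^{2} = 81$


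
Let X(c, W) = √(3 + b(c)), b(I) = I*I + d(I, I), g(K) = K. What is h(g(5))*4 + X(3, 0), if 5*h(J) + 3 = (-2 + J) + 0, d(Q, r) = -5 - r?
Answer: 2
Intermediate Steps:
h(J) = -1 + J/5 (h(J) = -⅗ + ((-2 + J) + 0)/5 = -⅗ + (-2 + J)/5 = -⅗ + (-⅖ + J/5) = -1 + J/5)
b(I) = -5 + I² - I (b(I) = I*I + (-5 - I) = I² + (-5 - I) = -5 + I² - I)
X(c, W) = √(-2 + c² - c) (X(c, W) = √(3 + (-5 + c² - c)) = √(-2 + c² - c))
h(g(5))*4 + X(3, 0) = (-1 + (⅕)*5)*4 + √(-2 + 3² - 1*3) = (-1 + 1)*4 + √(-2 + 9 - 3) = 0*4 + √4 = 0 + 2 = 2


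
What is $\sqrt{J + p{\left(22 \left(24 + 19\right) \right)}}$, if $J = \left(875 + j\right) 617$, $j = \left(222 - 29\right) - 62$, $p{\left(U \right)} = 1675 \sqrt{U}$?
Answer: $\sqrt{620702 + 1675 \sqrt{946}} \approx 819.89$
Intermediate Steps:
$j = 131$ ($j = 193 - 62 = 131$)
$J = 620702$ ($J = \left(875 + 131\right) 617 = 1006 \cdot 617 = 620702$)
$\sqrt{J + p{\left(22 \left(24 + 19\right) \right)}} = \sqrt{620702 + 1675 \sqrt{22 \left(24 + 19\right)}} = \sqrt{620702 + 1675 \sqrt{22 \cdot 43}} = \sqrt{620702 + 1675 \sqrt{946}}$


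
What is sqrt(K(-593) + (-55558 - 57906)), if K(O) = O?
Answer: 3*I*sqrt(12673) ≈ 337.72*I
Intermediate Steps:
sqrt(K(-593) + (-55558 - 57906)) = sqrt(-593 + (-55558 - 57906)) = sqrt(-593 - 113464) = sqrt(-114057) = 3*I*sqrt(12673)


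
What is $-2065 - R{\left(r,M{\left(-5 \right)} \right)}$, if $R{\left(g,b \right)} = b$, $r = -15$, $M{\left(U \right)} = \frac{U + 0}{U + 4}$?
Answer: $-2070$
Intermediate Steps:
$M{\left(U \right)} = \frac{U}{4 + U}$
$-2065 - R{\left(r,M{\left(-5 \right)} \right)} = -2065 - - \frac{5}{4 - 5} = -2065 - - \frac{5}{-1} = -2065 - \left(-5\right) \left(-1\right) = -2065 - 5 = -2070$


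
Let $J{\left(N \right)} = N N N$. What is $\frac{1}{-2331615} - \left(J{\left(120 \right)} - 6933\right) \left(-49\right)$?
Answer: $\frac{196630416027044}{2331615} \approx 8.4332 \cdot 10^{7}$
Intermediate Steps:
$J{\left(N \right)} = N^{3}$ ($J{\left(N \right)} = N^{2} N = N^{3}$)
$\frac{1}{-2331615} - \left(J{\left(120 \right)} - 6933\right) \left(-49\right) = \frac{1}{-2331615} - \left(120^{3} - 6933\right) \left(-49\right) = - \frac{1}{2331615} - \left(1728000 - 6933\right) \left(-49\right) = - \frac{1}{2331615} - 1721067 \left(-49\right) = - \frac{1}{2331615} - -84332283 = - \frac{1}{2331615} + 84332283 = \frac{196630416027044}{2331615}$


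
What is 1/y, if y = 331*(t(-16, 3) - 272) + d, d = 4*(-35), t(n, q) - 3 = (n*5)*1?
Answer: -1/115659 ≈ -8.6461e-6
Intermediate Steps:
t(n, q) = 3 + 5*n (t(n, q) = 3 + (n*5)*1 = 3 + (5*n)*1 = 3 + 5*n)
d = -140
y = -115659 (y = 331*((3 + 5*(-16)) - 272) - 140 = 331*((3 - 80) - 272) - 140 = 331*(-77 - 272) - 140 = 331*(-349) - 140 = -115519 - 140 = -115659)
1/y = 1/(-115659) = -1/115659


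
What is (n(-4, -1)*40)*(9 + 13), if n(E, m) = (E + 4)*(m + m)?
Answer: 0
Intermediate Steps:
n(E, m) = 2*m*(4 + E) (n(E, m) = (4 + E)*(2*m) = 2*m*(4 + E))
(n(-4, -1)*40)*(9 + 13) = ((2*(-1)*(4 - 4))*40)*(9 + 13) = ((2*(-1)*0)*40)*22 = (0*40)*22 = 0*22 = 0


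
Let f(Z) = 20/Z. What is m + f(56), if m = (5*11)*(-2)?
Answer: -1535/14 ≈ -109.64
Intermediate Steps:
m = -110 (m = 55*(-2) = -110)
m + f(56) = -110 + 20/56 = -110 + 20*(1/56) = -110 + 5/14 = -1535/14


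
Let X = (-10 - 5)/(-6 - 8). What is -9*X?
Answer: -135/14 ≈ -9.6429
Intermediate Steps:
X = 15/14 (X = -15/(-14) = -15*(-1/14) = 15/14 ≈ 1.0714)
-9*X = -9*15/14 = -135/14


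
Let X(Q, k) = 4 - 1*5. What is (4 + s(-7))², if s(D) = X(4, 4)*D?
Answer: 121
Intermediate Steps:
X(Q, k) = -1 (X(Q, k) = 4 - 5 = -1)
s(D) = -D
(4 + s(-7))² = (4 - 1*(-7))² = (4 + 7)² = 11² = 121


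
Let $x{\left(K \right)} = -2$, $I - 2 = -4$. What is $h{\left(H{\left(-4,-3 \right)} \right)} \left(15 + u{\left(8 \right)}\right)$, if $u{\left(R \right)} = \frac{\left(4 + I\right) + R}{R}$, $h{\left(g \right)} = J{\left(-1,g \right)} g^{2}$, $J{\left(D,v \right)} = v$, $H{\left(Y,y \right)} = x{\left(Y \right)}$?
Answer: $-130$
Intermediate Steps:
$I = -2$ ($I = 2 - 4 = -2$)
$H{\left(Y,y \right)} = -2$
$h{\left(g \right)} = g^{3}$ ($h{\left(g \right)} = g g^{2} = g^{3}$)
$u{\left(R \right)} = \frac{2 + R}{R}$ ($u{\left(R \right)} = \frac{\left(4 - 2\right) + R}{R} = \frac{2 + R}{R}$)
$h{\left(H{\left(-4,-3 \right)} \right)} \left(15 + u{\left(8 \right)}\right) = \left(-2\right)^{3} \left(15 + \frac{2 + 8}{8}\right) = - 8 \left(15 + \frac{1}{8} \cdot 10\right) = - 8 \left(15 + \frac{5}{4}\right) = \left(-8\right) \frac{65}{4} = -130$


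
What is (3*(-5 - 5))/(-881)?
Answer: 30/881 ≈ 0.034052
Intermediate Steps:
(3*(-5 - 5))/(-881) = -3*(-10)/881 = -1/881*(-30) = 30/881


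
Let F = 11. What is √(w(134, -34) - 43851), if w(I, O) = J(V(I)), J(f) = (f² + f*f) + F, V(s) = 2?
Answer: 2*I*√10958 ≈ 209.36*I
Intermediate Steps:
J(f) = 11 + 2*f² (J(f) = (f² + f*f) + 11 = (f² + f²) + 11 = 2*f² + 11 = 11 + 2*f²)
w(I, O) = 19 (w(I, O) = 11 + 2*2² = 11 + 2*4 = 11 + 8 = 19)
√(w(134, -34) - 43851) = √(19 - 43851) = √(-43832) = 2*I*√10958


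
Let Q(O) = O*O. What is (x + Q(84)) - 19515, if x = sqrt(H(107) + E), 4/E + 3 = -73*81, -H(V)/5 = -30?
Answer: -12459 + sqrt(328114671)/1479 ≈ -12447.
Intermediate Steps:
H(V) = 150 (H(V) = -5*(-30) = 150)
Q(O) = O**2
E = -1/1479 (E = 4/(-3 - 73*81) = 4/(-3 - 5913) = 4/(-5916) = 4*(-1/5916) = -1/1479 ≈ -0.00067613)
x = sqrt(328114671)/1479 (x = sqrt(150 - 1/1479) = sqrt(221849/1479) = sqrt(328114671)/1479 ≈ 12.247)
(x + Q(84)) - 19515 = (sqrt(328114671)/1479 + 84**2) - 19515 = (sqrt(328114671)/1479 + 7056) - 19515 = (7056 + sqrt(328114671)/1479) - 19515 = -12459 + sqrt(328114671)/1479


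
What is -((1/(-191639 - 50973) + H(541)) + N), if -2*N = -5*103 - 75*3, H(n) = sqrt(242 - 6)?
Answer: -89766439/242612 - 2*sqrt(59) ≈ -385.36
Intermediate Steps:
H(n) = 2*sqrt(59) (H(n) = sqrt(236) = 2*sqrt(59))
N = 370 (N = -(-5*103 - 75*3)/2 = -(-515 - 225)/2 = -1/2*(-740) = 370)
-((1/(-191639 - 50973) + H(541)) + N) = -((1/(-191639 - 50973) + 2*sqrt(59)) + 370) = -((1/(-242612) + 2*sqrt(59)) + 370) = -((-1/242612 + 2*sqrt(59)) + 370) = -(89766439/242612 + 2*sqrt(59)) = -89766439/242612 - 2*sqrt(59)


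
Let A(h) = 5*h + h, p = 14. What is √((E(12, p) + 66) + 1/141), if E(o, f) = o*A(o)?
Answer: √18489471/141 ≈ 30.496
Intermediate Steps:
A(h) = 6*h
E(o, f) = 6*o² (E(o, f) = o*(6*o) = 6*o²)
√((E(12, p) + 66) + 1/141) = √((6*12² + 66) + 1/141) = √((6*144 + 66) + 1/141) = √((864 + 66) + 1/141) = √(930 + 1/141) = √(131131/141) = √18489471/141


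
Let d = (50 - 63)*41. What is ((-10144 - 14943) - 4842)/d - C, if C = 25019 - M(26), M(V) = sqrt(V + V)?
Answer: -13305198/533 + 2*sqrt(13) ≈ -24956.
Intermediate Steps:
M(V) = sqrt(2)*sqrt(V) (M(V) = sqrt(2*V) = sqrt(2)*sqrt(V))
d = -533 (d = -13*41 = -533)
C = 25019 - 2*sqrt(13) (C = 25019 - sqrt(2)*sqrt(26) = 25019 - 2*sqrt(13) ≈ 25012.)
((-10144 - 14943) - 4842)/d - C = ((-10144 - 14943) - 4842)/(-533) - (25019 - 2*sqrt(13)) = (-25087 - 4842)*(-1/533) + (-25019 + 2*sqrt(13)) = -29929*(-1/533) + (-25019 + 2*sqrt(13)) = 29929/533 + (-25019 + 2*sqrt(13)) = -13305198/533 + 2*sqrt(13)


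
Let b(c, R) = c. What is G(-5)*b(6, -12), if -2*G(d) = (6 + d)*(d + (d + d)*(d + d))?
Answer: -285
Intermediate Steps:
G(d) = -(6 + d)*(d + 4*d²)/2 (G(d) = -(6 + d)*(d + (d + d)*(d + d))/2 = -(6 + d)*(d + (2*d)*(2*d))/2 = -(6 + d)*(d + 4*d²)/2)
G(-5)*b(6, -12) = -½*(-5)*(6 + 4*(-5)² + 25*(-5))*6 = -½*(-5)*(6 + 4*25 - 125)*6 = -½*(-5)*(6 + 100 - 125)*6 = -½*(-5)*(-19)*6 = -95/2*6 = -285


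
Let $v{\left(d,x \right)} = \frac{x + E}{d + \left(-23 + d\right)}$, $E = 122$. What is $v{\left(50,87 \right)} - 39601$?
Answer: $- \frac{277188}{7} \approx -39598.0$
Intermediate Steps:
$v{\left(d,x \right)} = \frac{122 + x}{-23 + 2 d}$ ($v{\left(d,x \right)} = \frac{x + 122}{d + \left(-23 + d\right)} = \frac{122 + x}{-23 + 2 d}$)
$v{\left(50,87 \right)} - 39601 = \frac{122 + 87}{-23 + 2 \cdot 50} - 39601 = \frac{1}{-23 + 100} \cdot 209 - 39601 = \frac{1}{77} \cdot 209 - 39601 = \frac{19}{7} - 39601 = - \frac{277188}{7}$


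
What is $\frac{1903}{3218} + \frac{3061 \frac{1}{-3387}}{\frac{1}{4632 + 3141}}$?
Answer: $- \frac{25519973631}{3633122} \approx -7024.3$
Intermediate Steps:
$\frac{1903}{3218} + \frac{3061 \frac{1}{-3387}}{\frac{1}{4632 + 3141}} = 1903 \cdot \frac{1}{3218} + \frac{3061 \left(- \frac{1}{3387}\right)}{\frac{1}{7773}} = \frac{1903}{3218} - \frac{3061 \frac{1}{\frac{1}{7773}}}{3387} = \frac{1903}{3218} - \frac{7931051}{1129} = - \frac{25519973631}{3633122}$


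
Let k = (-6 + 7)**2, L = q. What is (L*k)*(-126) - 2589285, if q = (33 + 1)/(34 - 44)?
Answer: -12944283/5 ≈ -2.5889e+6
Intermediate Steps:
q = -17/5 (q = 34/(-10) = 34*(-1/10) = -17/5 ≈ -3.4000)
L = -17/5 ≈ -3.4000
k = 1 (k = 1**2 = 1)
(L*k)*(-126) - 2589285 = -17/5*1*(-126) - 2589285 = -17/5*(-126) - 2589285 = 2142/5 - 2589285 = -12944283/5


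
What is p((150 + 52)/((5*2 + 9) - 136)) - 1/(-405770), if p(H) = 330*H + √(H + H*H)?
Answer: -9016209361/15825030 + √17170/117 ≈ -568.62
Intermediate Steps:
p(H) = √(H + H²) + 330*H (p(H) = 330*H + √(H + H²) = √(H + H²) + 330*H)
p((150 + 52)/((5*2 + 9) - 136)) - 1/(-405770) = (√(((150 + 52)/((5*2 + 9) - 136))*(1 + (150 + 52)/((5*2 + 9) - 136))) + 330*((150 + 52)/((5*2 + 9) - 136))) - 1/(-405770) = (√((202/((10 + 9) - 136))*(1 + 202/((10 + 9) - 136))) + 330*(202/((10 + 9) - 136))) - 1*(-1/405770) = (√((202/(19 - 136))*(1 + 202/(19 - 136))) + 330*(202/(19 - 136))) + 1/405770 = (√((202/(-117))*(1 + 202/(-117))) + 330*(202/(-117))) + 1/405770 = (√((202*(-1/117))*(1 + 202*(-1/117))) + 330*(202*(-1/117))) + 1/405770 = (√(-202*(1 - 202/117)/117) + 330*(-202/117)) + 1/405770 = (√(-202/117*(-85/117)) - 22220/39) + 1/405770 = (√(17170/13689) - 22220/39) + 1/405770 = (√17170/117 - 22220/39) + 1/405770 = (-22220/39 + √17170/117) + 1/405770 = -9016209361/15825030 + √17170/117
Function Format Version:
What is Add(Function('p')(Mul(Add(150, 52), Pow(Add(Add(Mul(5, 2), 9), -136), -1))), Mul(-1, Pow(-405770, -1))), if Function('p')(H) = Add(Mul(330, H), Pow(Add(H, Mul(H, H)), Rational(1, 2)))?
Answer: Add(Rational(-9016209361, 15825030), Mul(Rational(1, 117), Pow(17170, Rational(1, 2)))) ≈ -568.62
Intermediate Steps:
Function('p')(H) = Add(Pow(Add(H, Pow(H, 2)), Rational(1, 2)), Mul(330, H)) (Function('p')(H) = Add(Mul(330, H), Pow(Add(H, Pow(H, 2)), Rational(1, 2))) = Add(Pow(Add(H, Pow(H, 2)), Rational(1, 2)), Mul(330, H)))
Add(Function('p')(Mul(Add(150, 52), Pow(Add(Add(Mul(5, 2), 9), -136), -1))), Mul(-1, Pow(-405770, -1))) = Add(Add(Pow(Mul(Mul(Add(150, 52), Pow(Add(Add(Mul(5, 2), 9), -136), -1)), Add(1, Mul(Add(150, 52), Pow(Add(Add(Mul(5, 2), 9), -136), -1)))), Rational(1, 2)), Mul(330, Mul(Add(150, 52), Pow(Add(Add(Mul(5, 2), 9), -136), -1)))), Mul(-1, Pow(-405770, -1))) = Add(Add(Pow(Mul(Mul(202, Pow(Add(Add(10, 9), -136), -1)), Add(1, Mul(202, Pow(Add(Add(10, 9), -136), -1)))), Rational(1, 2)), Mul(330, Mul(202, Pow(Add(Add(10, 9), -136), -1)))), Mul(-1, Rational(-1, 405770))) = Add(Add(Pow(Mul(Mul(202, Pow(Add(19, -136), -1)), Add(1, Mul(202, Pow(Add(19, -136), -1)))), Rational(1, 2)), Mul(330, Mul(202, Pow(Add(19, -136), -1)))), Rational(1, 405770)) = Add(Add(Pow(Mul(Mul(202, Pow(-117, -1)), Add(1, Mul(202, Pow(-117, -1)))), Rational(1, 2)), Mul(330, Mul(202, Pow(-117, -1)))), Rational(1, 405770)) = Add(Add(Pow(Mul(Mul(202, Rational(-1, 117)), Add(1, Mul(202, Rational(-1, 117)))), Rational(1, 2)), Mul(330, Mul(202, Rational(-1, 117)))), Rational(1, 405770)) = Add(Add(Pow(Mul(Rational(-202, 117), Add(1, Rational(-202, 117))), Rational(1, 2)), Mul(330, Rational(-202, 117))), Rational(1, 405770)) = Add(Add(Pow(Mul(Rational(-202, 117), Rational(-85, 117)), Rational(1, 2)), Rational(-22220, 39)), Rational(1, 405770)) = Add(Add(Pow(Rational(17170, 13689), Rational(1, 2)), Rational(-22220, 39)), Rational(1, 405770)) = Add(Add(Mul(Rational(1, 117), Pow(17170, Rational(1, 2))), Rational(-22220, 39)), Rational(1, 405770)) = Add(Add(Rational(-22220, 39), Mul(Rational(1, 117), Pow(17170, Rational(1, 2)))), Rational(1, 405770)) = Add(Rational(-9016209361, 15825030), Mul(Rational(1, 117), Pow(17170, Rational(1, 2))))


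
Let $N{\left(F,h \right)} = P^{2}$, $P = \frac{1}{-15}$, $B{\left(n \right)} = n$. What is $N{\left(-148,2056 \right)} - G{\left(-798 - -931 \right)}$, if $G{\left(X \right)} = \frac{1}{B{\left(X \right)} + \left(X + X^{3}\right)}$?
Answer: $\frac{784226}{176467725} \approx 0.004444$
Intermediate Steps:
$P = - \frac{1}{15} \approx -0.066667$
$N{\left(F,h \right)} = \frac{1}{225}$ ($N{\left(F,h \right)} = \left(- \frac{1}{15}\right)^{2} = \frac{1}{225}$)
$G{\left(X \right)} = \frac{1}{X^{3} + 2 X}$ ($G{\left(X \right)} = \frac{1}{X + \left(X + X^{3}\right)} = \frac{1}{X^{3} + 2 X}$)
$N{\left(-148,2056 \right)} - G{\left(-798 - -931 \right)} = \frac{1}{225} - \frac{1}{\left(-798 - -931\right) \left(2 + \left(-798 - -931\right)^{2}\right)} = \frac{1}{225} - \frac{1}{\left(-798 + 931\right) \left(2 + \left(-798 + 931\right)^{2}\right)} = \frac{1}{225} - \frac{1}{133 \left(2 + 133^{2}\right)} = \frac{1}{225} - \frac{1}{133 \left(2 + 17689\right)} = \frac{1}{225} - \frac{1}{133 \cdot 17691} = \frac{1}{225} - \frac{1}{133} \cdot \frac{1}{17691} = \frac{1}{225} - \frac{1}{2352903} = \frac{784226}{176467725}$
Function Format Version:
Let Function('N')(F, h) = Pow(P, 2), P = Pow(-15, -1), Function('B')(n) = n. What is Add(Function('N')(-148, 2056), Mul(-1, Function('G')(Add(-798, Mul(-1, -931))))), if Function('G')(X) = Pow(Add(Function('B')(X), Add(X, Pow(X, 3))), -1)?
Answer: Rational(784226, 176467725) ≈ 0.0044440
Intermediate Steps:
P = Rational(-1, 15) ≈ -0.066667
Function('N')(F, h) = Rational(1, 225) (Function('N')(F, h) = Pow(Rational(-1, 15), 2) = Rational(1, 225))
Function('G')(X) = Pow(Add(Pow(X, 3), Mul(2, X)), -1) (Function('G')(X) = Pow(Add(X, Add(X, Pow(X, 3))), -1) = Pow(Add(Pow(X, 3), Mul(2, X)), -1))
Add(Function('N')(-148, 2056), Mul(-1, Function('G')(Add(-798, Mul(-1, -931))))) = Add(Rational(1, 225), Mul(-1, Mul(Pow(Add(-798, Mul(-1, -931)), -1), Pow(Add(2, Pow(Add(-798, Mul(-1, -931)), 2)), -1)))) = Add(Rational(1, 225), Mul(-1, Mul(Pow(Add(-798, 931), -1), Pow(Add(2, Pow(Add(-798, 931), 2)), -1)))) = Add(Rational(1, 225), Mul(-1, Mul(Pow(133, -1), Pow(Add(2, Pow(133, 2)), -1)))) = Add(Rational(1, 225), Mul(-1, Mul(Rational(1, 133), Pow(Add(2, 17689), -1)))) = Add(Rational(1, 225), Mul(-1, Mul(Rational(1, 133), Pow(17691, -1)))) = Add(Rational(1, 225), Mul(-1, Mul(Rational(1, 133), Rational(1, 17691)))) = Add(Rational(1, 225), Mul(-1, Rational(1, 2352903))) = Add(Rational(1, 225), Rational(-1, 2352903)) = Rational(784226, 176467725)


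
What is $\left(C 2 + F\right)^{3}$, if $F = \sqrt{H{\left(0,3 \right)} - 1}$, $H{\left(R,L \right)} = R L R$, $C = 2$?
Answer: $\left(4 + i\right)^{3} \approx 52.0 + 47.0 i$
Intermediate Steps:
$H{\left(R,L \right)} = L R^{2}$ ($H{\left(R,L \right)} = L R R = L R^{2}$)
$F = i$ ($F = \sqrt{3 \cdot 0^{2} - 1} = \sqrt{3 \cdot 0 - 1} = \sqrt{0 - 1} = \sqrt{-1} = i \approx 1.0 i$)
$\left(C 2 + F\right)^{3} = \left(2 \cdot 2 + i\right)^{3} = \left(4 + i\right)^{3}$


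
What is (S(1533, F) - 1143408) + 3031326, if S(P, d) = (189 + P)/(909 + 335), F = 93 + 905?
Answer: 1174285857/622 ≈ 1.8879e+6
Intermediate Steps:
F = 998
S(P, d) = 189/1244 + P/1244 (S(P, d) = (189 + P)/1244 = (189 + P)*(1/1244) = 189/1244 + P/1244)
(S(1533, F) - 1143408) + 3031326 = ((189/1244 + (1/1244)*1533) - 1143408) + 3031326 = ((189/1244 + 1533/1244) - 1143408) + 3031326 = (861/622 - 1143408) + 3031326 = -711198915/622 + 3031326 = 1174285857/622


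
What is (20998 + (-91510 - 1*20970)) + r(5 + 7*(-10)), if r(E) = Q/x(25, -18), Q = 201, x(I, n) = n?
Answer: -548959/6 ≈ -91493.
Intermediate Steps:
r(E) = -67/6 (r(E) = 201/(-18) = 201*(-1/18) = -67/6)
(20998 + (-91510 - 1*20970)) + r(5 + 7*(-10)) = (20998 + (-91510 - 1*20970)) - 67/6 = (20998 + (-91510 - 20970)) - 67/6 = (20998 - 112480) - 67/6 = -91482 - 67/6 = -548959/6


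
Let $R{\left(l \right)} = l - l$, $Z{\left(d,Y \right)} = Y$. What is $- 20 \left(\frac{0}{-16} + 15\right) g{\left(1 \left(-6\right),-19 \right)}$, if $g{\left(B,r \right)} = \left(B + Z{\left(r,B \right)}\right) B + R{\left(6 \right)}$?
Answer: $-21600$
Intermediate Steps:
$R{\left(l \right)} = 0$
$g{\left(B,r \right)} = 2 B^{2}$ ($g{\left(B,r \right)} = \left(B + B\right) B + 0 = 2 B B + 0 = 2 B^{2} + 0 = 2 B^{2}$)
$- 20 \left(\frac{0}{-16} + 15\right) g{\left(1 \left(-6\right),-19 \right)} = - 20 \left(\frac{0}{-16} + 15\right) 2 \left(1 \left(-6\right)\right)^{2} = - 20 \left(0 \left(- \frac{1}{16}\right) + 15\right) 2 \left(-6\right)^{2} = - 20 \left(0 + 15\right) 2 \cdot 36 = \left(-20\right) 15 \cdot 72 = \left(-300\right) 72 = -21600$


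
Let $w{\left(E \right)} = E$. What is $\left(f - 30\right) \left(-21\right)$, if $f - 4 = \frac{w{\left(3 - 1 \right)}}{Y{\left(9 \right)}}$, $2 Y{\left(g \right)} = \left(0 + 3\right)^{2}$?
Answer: $\frac{1610}{3} \approx 536.67$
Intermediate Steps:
$Y{\left(g \right)} = \frac{9}{2}$ ($Y{\left(g \right)} = \frac{\left(0 + 3\right)^{2}}{2} = \frac{3^{2}}{2} = \frac{1}{2} \cdot 9 = \frac{9}{2}$)
$f = \frac{40}{9}$ ($f = 4 + \frac{3 - 1}{\frac{9}{2}} = 4 + 2 \cdot \frac{2}{9} = 4 + \frac{4}{9} = \frac{40}{9} \approx 4.4444$)
$\left(f - 30\right) \left(-21\right) = \left(\frac{40}{9} - 30\right) \left(-21\right) = \left(- \frac{230}{9}\right) \left(-21\right) = \frac{1610}{3}$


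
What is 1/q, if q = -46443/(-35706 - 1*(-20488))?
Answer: 15218/46443 ≈ 0.32767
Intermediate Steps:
q = 46443/15218 (q = -46443/(-35706 + 20488) = -46443/(-15218) = -46443*(-1/15218) = 46443/15218 ≈ 3.0518)
1/q = 1/(46443/15218) = 15218/46443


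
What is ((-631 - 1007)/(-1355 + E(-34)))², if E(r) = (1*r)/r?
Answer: 670761/458329 ≈ 1.4635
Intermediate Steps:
E(r) = 1 (E(r) = r/r = 1)
((-631 - 1007)/(-1355 + E(-34)))² = ((-631 - 1007)/(-1355 + 1))² = (-1638/(-1354))² = (-1638*(-1/1354))² = (819/677)² = 670761/458329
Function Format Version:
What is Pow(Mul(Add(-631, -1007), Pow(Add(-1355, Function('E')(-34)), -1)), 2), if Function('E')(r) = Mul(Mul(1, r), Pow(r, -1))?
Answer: Rational(670761, 458329) ≈ 1.4635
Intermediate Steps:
Function('E')(r) = 1 (Function('E')(r) = Mul(r, Pow(r, -1)) = 1)
Pow(Mul(Add(-631, -1007), Pow(Add(-1355, Function('E')(-34)), -1)), 2) = Pow(Mul(Add(-631, -1007), Pow(Add(-1355, 1), -1)), 2) = Pow(Mul(-1638, Pow(-1354, -1)), 2) = Pow(Mul(-1638, Rational(-1, 1354)), 2) = Pow(Rational(819, 677), 2) = Rational(670761, 458329)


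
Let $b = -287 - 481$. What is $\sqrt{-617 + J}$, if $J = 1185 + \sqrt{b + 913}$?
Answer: $\sqrt{568 + \sqrt{145}} \approx 24.084$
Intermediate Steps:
$b = -768$
$J = 1185 + \sqrt{145}$ ($J = 1185 + \sqrt{-768 + 913} = 1185 + \sqrt{145} \approx 1197.0$)
$\sqrt{-617 + J} = \sqrt{-617 + \left(1185 + \sqrt{145}\right)} = \sqrt{568 + \sqrt{145}}$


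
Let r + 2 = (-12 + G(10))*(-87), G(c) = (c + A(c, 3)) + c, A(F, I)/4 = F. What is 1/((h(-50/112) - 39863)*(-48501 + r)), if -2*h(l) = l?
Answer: 112/235192296449 ≈ 4.7621e-10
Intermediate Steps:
A(F, I) = 4*F
G(c) = 6*c (G(c) = (c + 4*c) + c = 5*c + c = 6*c)
h(l) = -l/2
r = -4178 (r = -2 + (-12 + 6*10)*(-87) = -2 + (-12 + 60)*(-87) = -2 + 48*(-87) = -2 - 4176 = -4178)
1/((h(-50/112) - 39863)*(-48501 + r)) = 1/((-(-25)/112 - 39863)*(-48501 - 4178)) = 1/((-(-25)/112 - 39863)*(-52679)) = 1/((-1/2*(-25/56) - 39863)*(-52679)) = 1/((25/112 - 39863)*(-52679)) = 1/(-4464631/112*(-52679)) = 1/(235192296449/112) = 112/235192296449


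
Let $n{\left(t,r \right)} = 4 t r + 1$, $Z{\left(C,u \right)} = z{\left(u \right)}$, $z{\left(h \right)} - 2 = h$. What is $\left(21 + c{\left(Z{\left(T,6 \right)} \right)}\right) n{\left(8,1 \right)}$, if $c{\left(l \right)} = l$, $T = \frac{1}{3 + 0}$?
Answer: $957$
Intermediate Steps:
$z{\left(h \right)} = 2 + h$
$T = \frac{1}{3} \approx 0.33333$
$Z{\left(C,u \right)} = 2 + u$
$n{\left(t,r \right)} = 1 + 4 r t$ ($n{\left(t,r \right)} = 4 r t + 1 = 1 + 4 r t$)
$\left(21 + c{\left(Z{\left(T,6 \right)} \right)}\right) n{\left(8,1 \right)} = \left(21 + \left(2 + 6\right)\right) \left(1 + 4 \cdot 1 \cdot 8\right) = \left(21 + 8\right) \left(1 + 32\right) = 29 \cdot 33 = 957$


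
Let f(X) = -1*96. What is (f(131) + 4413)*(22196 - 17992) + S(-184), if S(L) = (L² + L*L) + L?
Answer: 18216196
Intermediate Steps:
S(L) = L + 2*L² (S(L) = (L² + L²) + L = 2*L² + L = L + 2*L²)
f(X) = -96
(f(131) + 4413)*(22196 - 17992) + S(-184) = (-96 + 4413)*(22196 - 17992) - 184*(1 + 2*(-184)) = 4317*4204 - 184*(1 - 368) = 18148668 - 184*(-367) = 18148668 + 67528 = 18216196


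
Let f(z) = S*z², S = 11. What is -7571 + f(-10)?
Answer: -6471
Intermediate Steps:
f(z) = 11*z²
-7571 + f(-10) = -7571 + 11*(-10)² = -7571 + 11*100 = -7571 + 1100 = -6471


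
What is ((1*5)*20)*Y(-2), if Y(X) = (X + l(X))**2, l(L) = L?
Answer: 1600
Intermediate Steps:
Y(X) = 4*X**2 (Y(X) = (X + X)**2 = (2*X)**2 = 4*X**2)
((1*5)*20)*Y(-2) = ((1*5)*20)*(4*(-2)**2) = (5*20)*(4*4) = 100*16 = 1600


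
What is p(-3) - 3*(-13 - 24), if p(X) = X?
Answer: 108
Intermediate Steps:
p(-3) - 3*(-13 - 24) = -3 - 3*(-13 - 24) = -3 - 3*(-37) = -3 + 111 = 108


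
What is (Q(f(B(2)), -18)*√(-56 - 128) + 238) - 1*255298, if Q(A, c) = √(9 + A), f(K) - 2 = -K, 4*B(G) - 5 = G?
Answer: -255060 + I*√1702 ≈ -2.5506e+5 + 41.255*I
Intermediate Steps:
B(G) = 5/4 + G/4
f(K) = 2 - K
(Q(f(B(2)), -18)*√(-56 - 128) + 238) - 1*255298 = (√(9 + (2 - (5/4 + (¼)*2)))*√(-56 - 128) + 238) - 1*255298 = (√(9 + (2 - (5/4 + ½)))*√(-184) + 238) - 255298 = (√(9 + (2 - 1*7/4))*(2*I*√46) + 238) - 255298 = (√(9 + (2 - 7/4))*(2*I*√46) + 238) - 255298 = (√(9 + ¼)*(2*I*√46) + 238) - 255298 = (√(37/4)*(2*I*√46) + 238) - 255298 = ((√37/2)*(2*I*√46) + 238) - 255298 = (I*√1702 + 238) - 255298 = (238 + I*√1702) - 255298 = -255060 + I*√1702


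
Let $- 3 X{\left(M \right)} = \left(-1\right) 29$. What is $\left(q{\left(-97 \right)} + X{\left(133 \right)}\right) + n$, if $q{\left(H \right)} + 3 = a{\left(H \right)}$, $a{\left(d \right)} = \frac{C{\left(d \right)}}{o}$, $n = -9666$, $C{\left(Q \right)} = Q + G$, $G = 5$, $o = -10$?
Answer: $- \frac{144752}{15} \approx -9650.1$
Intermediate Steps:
$X{\left(M \right)} = \frac{29}{3}$ ($X{\left(M \right)} = - \frac{\left(-1\right) 29}{3} = \left(- \frac{1}{3}\right) \left(-29\right) = \frac{29}{3}$)
$C{\left(Q \right)} = 5 + Q$ ($C{\left(Q \right)} = Q + 5 = 5 + Q$)
$a{\left(d \right)} = - \frac{1}{2} - \frac{d}{10}$ ($a{\left(d \right)} = \frac{5 + d}{-10} = \left(5 + d\right) \left(- \frac{1}{10}\right) = - \frac{1}{2} - \frac{d}{10}$)
$q{\left(H \right)} = - \frac{7}{2} - \frac{H}{10}$ ($q{\left(H \right)} = -3 - \left(\frac{1}{2} + \frac{H}{10}\right) = - \frac{7}{2} - \frac{H}{10}$)
$\left(q{\left(-97 \right)} + X{\left(133 \right)}\right) + n = \left(\left(- \frac{7}{2} - - \frac{97}{10}\right) + \frac{29}{3}\right) - 9666 = \left(\left(- \frac{7}{2} + \frac{97}{10}\right) + \frac{29}{3}\right) - 9666 = \left(\frac{31}{5} + \frac{29}{3}\right) - 9666 = \frac{238}{15} - 9666 = - \frac{144752}{15}$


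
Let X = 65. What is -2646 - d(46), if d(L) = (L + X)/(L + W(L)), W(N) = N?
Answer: -243543/92 ≈ -2647.2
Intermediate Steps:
d(L) = (65 + L)/(2*L) (d(L) = (L + 65)/(L + L) = (65 + L)/((2*L)) = (65 + L)*(1/(2*L)) = (65 + L)/(2*L))
-2646 - d(46) = -2646 - (65 + 46)/(2*46) = -2646 - 111/(2*46) = -2646 - 1*111/92 = -2646 - 111/92 = -243543/92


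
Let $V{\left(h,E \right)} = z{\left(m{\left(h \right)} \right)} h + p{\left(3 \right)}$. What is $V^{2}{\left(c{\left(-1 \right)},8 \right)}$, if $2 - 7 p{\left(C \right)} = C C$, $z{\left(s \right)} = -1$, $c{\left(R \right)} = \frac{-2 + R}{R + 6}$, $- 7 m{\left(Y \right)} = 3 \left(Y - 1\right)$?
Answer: $\frac{4}{25} \approx 0.16$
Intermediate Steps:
$m{\left(Y \right)} = \frac{3}{7} - \frac{3 Y}{7}$ ($m{\left(Y \right)} = - \frac{3 \left(Y - 1\right)}{7} = - \frac{3 \left(-1 + Y\right)}{7} = - \frac{-3 + 3 Y}{7} = \frac{3}{7} - \frac{3 Y}{7}$)
$c{\left(R \right)} = \frac{-2 + R}{6 + R}$
$p{\left(C \right)} = \frac{2}{7} - \frac{C^{2}}{7}$ ($p{\left(C \right)} = \frac{2}{7} - \frac{C C}{7} = \frac{2}{7} - \frac{C^{2}}{7}$)
$V{\left(h,E \right)} = -1 - h$ ($V{\left(h,E \right)} = - h + \left(\frac{2}{7} - \frac{3^{2}}{7}\right) = - h + \left(\frac{2}{7} - \frac{9}{7}\right) = - h - 1 = -1 - h$)
$V^{2}{\left(c{\left(-1 \right)},8 \right)} = \left(-1 - \frac{-2 - 1}{6 - 1}\right)^{2} = \left(-1 - \frac{1}{5} \left(-3\right)\right)^{2} = \left(-1 - - \frac{3}{5}\right)^{2} = \left(-1 + \frac{3}{5}\right)^{2} = \left(- \frac{2}{5}\right)^{2} = \frac{4}{25}$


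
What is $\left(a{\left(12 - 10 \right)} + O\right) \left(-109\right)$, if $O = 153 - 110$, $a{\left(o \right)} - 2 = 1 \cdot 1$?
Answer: $-5014$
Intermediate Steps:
$a{\left(o \right)} = 3$ ($a{\left(o \right)} = 2 + 1 \cdot 1 = 2 + 1 = 3$)
$O = 43$
$\left(a{\left(12 - 10 \right)} + O\right) \left(-109\right) = \left(3 + 43\right) \left(-109\right) = 46 \left(-109\right) = -5014$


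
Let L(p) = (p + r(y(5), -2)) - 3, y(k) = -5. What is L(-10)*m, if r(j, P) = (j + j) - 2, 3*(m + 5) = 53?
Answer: -950/3 ≈ -316.67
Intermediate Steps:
m = 38/3 (m = -5 + (⅓)*53 = -5 + 53/3 = 38/3 ≈ 12.667)
r(j, P) = -2 + 2*j (r(j, P) = 2*j - 2 = -2 + 2*j)
L(p) = -15 + p (L(p) = (p + (-2 + 2*(-5))) - 3 = (p + (-2 - 10)) - 3 = (p - 12) - 3 = (-12 + p) - 3 = -15 + p)
L(-10)*m = (-15 - 10)*(38/3) = -25*38/3 = -950/3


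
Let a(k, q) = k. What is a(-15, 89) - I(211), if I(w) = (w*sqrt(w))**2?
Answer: -9393946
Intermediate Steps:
I(w) = w**3 (I(w) = (w**(3/2))**2 = w**3)
a(-15, 89) - I(211) = -15 - 1*211**3 = -15 - 1*9393931 = -15 - 9393931 = -9393946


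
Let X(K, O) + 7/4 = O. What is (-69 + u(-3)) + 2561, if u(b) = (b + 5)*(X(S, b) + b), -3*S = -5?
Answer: 4953/2 ≈ 2476.5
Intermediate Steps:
S = 5/3 (S = -⅓*(-5) = 5/3 ≈ 1.6667)
X(K, O) = -7/4 + O
u(b) = (5 + b)*(-7/4 + 2*b) (u(b) = (b + 5)*((-7/4 + b) + b) = (5 + b)*(-7/4 + 2*b))
(-69 + u(-3)) + 2561 = (-69 + (-35/4 + 2*(-3)² + (33/4)*(-3))) + 2561 = (-69 + (-35/4 + 2*9 - 99/4)) + 2561 = (-69 + (-35/4 + 18 - 99/4)) + 2561 = (-69 - 31/2) + 2561 = -169/2 + 2561 = 4953/2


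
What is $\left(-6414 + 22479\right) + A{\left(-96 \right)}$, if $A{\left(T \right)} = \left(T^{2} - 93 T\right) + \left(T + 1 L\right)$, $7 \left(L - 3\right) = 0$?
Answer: $34116$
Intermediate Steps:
$L = 3$ ($L = 3 + \frac{1}{7} \cdot 0 = 3 + 0 = 3$)
$A{\left(T \right)} = 3 + T^{2} - 92 T$ ($A{\left(T \right)} = \left(T^{2} - 93 T\right) + \left(T + 1 \cdot 3\right) = \left(T^{2} - 93 T\right) + \left(T + 3\right) = \left(T^{2} - 93 T\right) + \left(3 + T\right) = 3 + T^{2} - 92 T$)
$\left(-6414 + 22479\right) + A{\left(-96 \right)} = \left(-6414 + 22479\right) + \left(3 + \left(-96\right)^{2} - -8832\right) = 16065 + \left(3 + 9216 + 8832\right) = 16065 + 18051 = 34116$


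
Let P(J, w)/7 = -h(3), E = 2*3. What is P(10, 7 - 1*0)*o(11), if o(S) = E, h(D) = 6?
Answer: -252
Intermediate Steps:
E = 6
P(J, w) = -42 (P(J, w) = 7*(-1*6) = 7*(-6) = -42)
o(S) = 6
P(10, 7 - 1*0)*o(11) = -42*6 = -252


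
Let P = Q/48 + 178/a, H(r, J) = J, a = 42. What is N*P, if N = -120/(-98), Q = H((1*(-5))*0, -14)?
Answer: 3315/686 ≈ 4.8324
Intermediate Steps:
Q = -14
N = 60/49 (N = -120*(-1/98) = 60/49 ≈ 1.2245)
P = 221/56 (P = -14/48 + 178/42 = -14*1/48 + 178*(1/42) = -7/24 + 89/21 = 221/56 ≈ 3.9464)
N*P = (60/49)*(221/56) = 3315/686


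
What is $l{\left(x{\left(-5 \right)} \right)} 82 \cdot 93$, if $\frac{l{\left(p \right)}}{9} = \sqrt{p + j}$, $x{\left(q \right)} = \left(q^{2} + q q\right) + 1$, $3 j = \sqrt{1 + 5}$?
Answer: $22878 \sqrt{459 + 3 \sqrt{6}} \approx 4.9405 \cdot 10^{5}$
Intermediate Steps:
$j = \frac{\sqrt{6}}{3}$ ($j = \frac{\sqrt{1 + 5}}{3} = \frac{\sqrt{6}}{3} \approx 0.8165$)
$x{\left(q \right)} = 1 + 2 q^{2}$ ($x{\left(q \right)} = \left(q^{2} + q^{2}\right) + 1 = 2 q^{2} + 1 = 1 + 2 q^{2}$)
$l{\left(p \right)} = 9 \sqrt{p + \frac{\sqrt{6}}{3}}$
$l{\left(x{\left(-5 \right)} \right)} 82 \cdot 93 = 3 \sqrt{3 \sqrt{6} + 9 \left(1 + 2 \left(-5\right)^{2}\right)} 82 \cdot 93 = 3 \sqrt{3 \sqrt{6} + 9 \left(1 + 2 \cdot 25\right)} 82 \cdot 93 = 3 \sqrt{3 \sqrt{6} + 9 \left(1 + 50\right)} 82 \cdot 93 = 3 \sqrt{3 \sqrt{6} + 9 \cdot 51} \cdot 82 \cdot 93 = 3 \sqrt{3 \sqrt{6} + 459} \cdot 82 \cdot 93 = 3 \sqrt{459 + 3 \sqrt{6}} \cdot 82 \cdot 93 = 246 \sqrt{459 + 3 \sqrt{6}} \cdot 93 = 22878 \sqrt{459 + 3 \sqrt{6}}$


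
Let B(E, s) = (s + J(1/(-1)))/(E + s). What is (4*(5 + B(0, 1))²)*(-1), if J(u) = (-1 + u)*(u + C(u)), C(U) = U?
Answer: -400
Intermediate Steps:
J(u) = 2*u*(-1 + u) (J(u) = (-1 + u)*(u + u) = (-1 + u)*(2*u) = 2*u*(-1 + u))
B(E, s) = (4 + s)/(E + s) (B(E, s) = (s + 2*(-1 + 1/(-1))/(-1))/(E + s) = (s + 2*(-1)*(-1 - 1))/(E + s) = (s + 2*(-1)*(-2))/(E + s) = (s + 4)/(E + s) = (4 + s)/(E + s))
(4*(5 + B(0, 1))²)*(-1) = (4*(5 + (4 + 1)/(0 + 1))²)*(-1) = (4*(5 + 5/1)²)*(-1) = (4*(5 + 1*5)²)*(-1) = (4*(5 + 5)²)*(-1) = (4*10²)*(-1) = (4*100)*(-1) = 400*(-1) = -400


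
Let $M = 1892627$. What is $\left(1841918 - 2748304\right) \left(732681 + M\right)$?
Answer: $-2379542416888$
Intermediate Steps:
$\left(1841918 - 2748304\right) \left(732681 + M\right) = \left(1841918 - 2748304\right) \left(732681 + 1892627\right) = \left(-906386\right) 2625308 = -2379542416888$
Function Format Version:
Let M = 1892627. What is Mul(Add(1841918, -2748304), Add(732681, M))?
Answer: -2379542416888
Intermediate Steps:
Mul(Add(1841918, -2748304), Add(732681, M)) = Mul(Add(1841918, -2748304), Add(732681, 1892627)) = Mul(-906386, 2625308) = -2379542416888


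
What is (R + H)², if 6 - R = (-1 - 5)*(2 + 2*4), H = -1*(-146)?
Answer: 44944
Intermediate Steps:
H = 146
R = 66 (R = 6 - (-1 - 5)*(2 + 2*4) = 6 - (-6)*(2 + 8) = 6 - (-6)*10 = 6 - 1*(-60) = 6 + 60 = 66)
(R + H)² = (66 + 146)² = 212² = 44944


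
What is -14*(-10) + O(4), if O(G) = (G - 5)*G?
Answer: 136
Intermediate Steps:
O(G) = G*(-5 + G) (O(G) = (-5 + G)*G = G*(-5 + G))
-14*(-10) + O(4) = -14*(-10) + 4*(-5 + 4) = 140 + 4*(-1) = 140 - 4 = 136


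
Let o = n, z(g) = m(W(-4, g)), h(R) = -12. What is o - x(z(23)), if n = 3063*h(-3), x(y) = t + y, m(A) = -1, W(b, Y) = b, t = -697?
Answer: -36058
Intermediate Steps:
z(g) = -1
x(y) = -697 + y
n = -36756 (n = 3063*(-12) = -36756)
o = -36756
o - x(z(23)) = -36756 - (-697 - 1) = -36756 - 1*(-698) = -36756 + 698 = -36058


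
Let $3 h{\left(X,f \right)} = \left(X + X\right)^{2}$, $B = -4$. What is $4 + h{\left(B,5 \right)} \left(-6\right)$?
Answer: $-124$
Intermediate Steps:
$h{\left(X,f \right)} = \frac{4 X^{2}}{3}$ ($h{\left(X,f \right)} = \frac{\left(X + X\right)^{2}}{3} = \frac{\left(2 X\right)^{2}}{3} = \frac{4 X^{2}}{3}$)
$4 + h{\left(B,5 \right)} \left(-6\right) = 4 + \frac{4 \left(-4\right)^{2}}{3} \left(-6\right) = 4 + \frac{4}{3} \cdot 16 \left(-6\right) = 4 + \frac{64}{3} \left(-6\right) = 4 - 128 = -124$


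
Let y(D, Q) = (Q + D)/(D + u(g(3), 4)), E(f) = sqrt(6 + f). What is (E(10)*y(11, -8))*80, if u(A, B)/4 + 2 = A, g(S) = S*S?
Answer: 320/13 ≈ 24.615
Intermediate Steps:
g(S) = S**2
u(A, B) = -8 + 4*A
y(D, Q) = (D + Q)/(28 + D) (y(D, Q) = (Q + D)/(D + (-8 + 4*3**2)) = (D + Q)/(D + (-8 + 4*9)) = (D + Q)/(D + (-8 + 36)) = (D + Q)/(D + 28) = (D + Q)/(28 + D))
(E(10)*y(11, -8))*80 = (sqrt(6 + 10)*((11 - 8)/(28 + 11)))*80 = (sqrt(16)*(3/39))*80 = (4*((1/39)*3))*80 = (4*(1/13))*80 = (4/13)*80 = 320/13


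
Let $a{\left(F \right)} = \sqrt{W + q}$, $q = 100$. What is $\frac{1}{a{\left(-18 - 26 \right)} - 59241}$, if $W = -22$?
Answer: $- \frac{1519}{89987077} - \frac{\sqrt{78}}{3509496003} \approx -1.6883 \cdot 10^{-5}$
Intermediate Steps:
$a{\left(F \right)} = \sqrt{78}$ ($a{\left(F \right)} = \sqrt{-22 + 100} = \sqrt{78}$)
$\frac{1}{a{\left(-18 - 26 \right)} - 59241} = \frac{1}{\sqrt{78} - 59241} = \frac{1}{-59241 + \sqrt{78}}$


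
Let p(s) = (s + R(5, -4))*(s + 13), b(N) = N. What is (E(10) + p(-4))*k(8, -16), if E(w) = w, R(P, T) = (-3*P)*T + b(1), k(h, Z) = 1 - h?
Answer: -3661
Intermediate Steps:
R(P, T) = 1 - 3*P*T (R(P, T) = (-3*P)*T + 1 = -3*P*T + 1 = 1 - 3*P*T)
p(s) = (13 + s)*(61 + s) (p(s) = (s + (1 - 3*5*(-4)))*(s + 13) = (s + (1 + 60))*(13 + s) = (s + 61)*(13 + s) = (61 + s)*(13 + s) = (13 + s)*(61 + s))
(E(10) + p(-4))*k(8, -16) = (10 + (793 + (-4)² + 74*(-4)))*(1 - 1*8) = (10 + (793 + 16 - 296))*(1 - 8) = (10 + 513)*(-7) = 523*(-7) = -3661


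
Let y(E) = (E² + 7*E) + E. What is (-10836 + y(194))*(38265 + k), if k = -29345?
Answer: 252899840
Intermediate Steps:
y(E) = E² + 8*E
(-10836 + y(194))*(38265 + k) = (-10836 + 194*(8 + 194))*(38265 - 29345) = (-10836 + 194*202)*8920 = (-10836 + 39188)*8920 = 28352*8920 = 252899840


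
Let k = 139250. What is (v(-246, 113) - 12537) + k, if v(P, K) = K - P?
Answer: 127072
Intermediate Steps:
(v(-246, 113) - 12537) + k = ((113 - 1*(-246)) - 12537) + 139250 = ((113 + 246) - 12537) + 139250 = (359 - 12537) + 139250 = -12178 + 139250 = 127072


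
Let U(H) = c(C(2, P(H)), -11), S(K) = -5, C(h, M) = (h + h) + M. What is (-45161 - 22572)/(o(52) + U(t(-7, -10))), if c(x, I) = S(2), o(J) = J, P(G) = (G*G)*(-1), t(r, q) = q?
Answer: -67733/47 ≈ -1441.1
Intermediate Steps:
P(G) = -G² (P(G) = G²*(-1) = -G²)
C(h, M) = M + 2*h (C(h, M) = 2*h + M = M + 2*h)
c(x, I) = -5
U(H) = -5
(-45161 - 22572)/(o(52) + U(t(-7, -10))) = (-45161 - 22572)/(52 - 5) = -67733/47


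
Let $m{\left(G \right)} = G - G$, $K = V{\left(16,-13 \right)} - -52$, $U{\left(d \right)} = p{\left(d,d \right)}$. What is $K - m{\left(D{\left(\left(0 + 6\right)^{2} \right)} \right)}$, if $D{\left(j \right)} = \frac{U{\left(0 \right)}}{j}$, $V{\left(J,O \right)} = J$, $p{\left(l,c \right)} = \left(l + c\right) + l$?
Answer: $68$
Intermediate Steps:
$p{\left(l,c \right)} = c + 2 l$ ($p{\left(l,c \right)} = \left(c + l\right) + l = c + 2 l$)
$U{\left(d \right)} = 3 d$ ($U{\left(d \right)} = d + 2 d = 3 d$)
$K = 68$ ($K = 16 - -52 = 16 + 52 = 68$)
$D{\left(j \right)} = 0$ ($D{\left(j \right)} = \frac{3 \cdot 0}{j} = \frac{0}{j} = 0$)
$m{\left(G \right)} = 0$
$K - m{\left(D{\left(\left(0 + 6\right)^{2} \right)} \right)} = 68 - 0 = 68 + 0 = 68$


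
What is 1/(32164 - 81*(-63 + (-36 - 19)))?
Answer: 1/41722 ≈ 2.3968e-5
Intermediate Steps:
1/(32164 - 81*(-63 + (-36 - 19))) = 1/(32164 - 81*(-63 - 55)) = 1/(32164 - 81*(-118)) = 1/(32164 + 9558) = 1/41722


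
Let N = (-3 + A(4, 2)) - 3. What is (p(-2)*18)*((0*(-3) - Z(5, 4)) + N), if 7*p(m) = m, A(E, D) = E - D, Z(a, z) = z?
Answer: 288/7 ≈ 41.143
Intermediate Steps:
p(m) = m/7
N = -4 (N = (-3 + (4 - 1*2)) - 3 = (-3 + (4 - 2)) - 3 = (-3 + 2) - 3 = -1 - 3 = -4)
(p(-2)*18)*((0*(-3) - Z(5, 4)) + N) = (((⅐)*(-2))*18)*((0*(-3) - 1*4) - 4) = (-2/7*18)*((0 - 4) - 4) = -36*(-4 - 4)/7 = -36/7*(-8) = 288/7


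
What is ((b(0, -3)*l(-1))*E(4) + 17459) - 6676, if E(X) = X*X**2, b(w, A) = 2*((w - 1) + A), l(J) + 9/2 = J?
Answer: 13599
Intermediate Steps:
l(J) = -9/2 + J
b(w, A) = -2 + 2*A + 2*w (b(w, A) = 2*((-1 + w) + A) = 2*(-1 + A + w) = -2 + 2*A + 2*w)
E(X) = X**3
((b(0, -3)*l(-1))*E(4) + 17459) - 6676 = (((-2 + 2*(-3) + 2*0)*(-9/2 - 1))*4**3 + 17459) - 6676 = (((-2 - 6 + 0)*(-11/2))*64 + 17459) - 6676 = (-8*(-11/2)*64 + 17459) - 6676 = (44*64 + 17459) - 6676 = (2816 + 17459) - 6676 = 20275 - 6676 = 13599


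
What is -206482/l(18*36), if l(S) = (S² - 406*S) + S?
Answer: -103241/78732 ≈ -1.3113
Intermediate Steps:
l(S) = S² - 405*S
-206482/l(18*36) = -206482*1/(648*(-405 + 18*36)) = -206482*1/(648*(-405 + 648)) = -206482/(648*243) = -206482/157464 = -206482*1/157464 = -103241/78732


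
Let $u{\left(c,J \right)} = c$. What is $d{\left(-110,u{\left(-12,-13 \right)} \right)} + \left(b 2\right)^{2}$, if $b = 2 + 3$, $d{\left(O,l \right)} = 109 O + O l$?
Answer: $-10570$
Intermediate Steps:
$b = 5$
$d{\left(-110,u{\left(-12,-13 \right)} \right)} + \left(b 2\right)^{2} = - 110 \left(109 - 12\right) + \left(5 \cdot 2\right)^{2} = \left(-110\right) 97 + 10^{2} = -10670 + 100 = -10570$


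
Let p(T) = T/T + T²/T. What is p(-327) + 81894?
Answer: 81568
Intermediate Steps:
p(T) = 1 + T
p(-327) + 81894 = (1 - 327) + 81894 = -326 + 81894 = 81568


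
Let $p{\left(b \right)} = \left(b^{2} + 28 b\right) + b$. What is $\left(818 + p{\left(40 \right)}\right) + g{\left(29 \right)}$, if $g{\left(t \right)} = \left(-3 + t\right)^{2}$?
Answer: $4254$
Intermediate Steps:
$p{\left(b \right)} = b^{2} + 29 b$
$\left(818 + p{\left(40 \right)}\right) + g{\left(29 \right)} = \left(818 + 40 \left(29 + 40\right)\right) + \left(-3 + 29\right)^{2} = \left(818 + 40 \cdot 69\right) + 26^{2} = \left(818 + 2760\right) + 676 = 3578 + 676 = 4254$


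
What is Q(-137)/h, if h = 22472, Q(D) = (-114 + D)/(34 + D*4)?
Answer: 251/11550608 ≈ 2.1730e-5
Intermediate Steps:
Q(D) = (-114 + D)/(34 + 4*D)
Q(-137)/h = ((-114 - 137)/(2*(17 + 2*(-137))))/22472 = ((1/2)*(-251)/(17 - 274))*(1/22472) = ((1/2)*(-251)/(-257))*(1/22472) = ((1/2)*(-1/257)*(-251))*(1/22472) = (251/514)*(1/22472) = 251/11550608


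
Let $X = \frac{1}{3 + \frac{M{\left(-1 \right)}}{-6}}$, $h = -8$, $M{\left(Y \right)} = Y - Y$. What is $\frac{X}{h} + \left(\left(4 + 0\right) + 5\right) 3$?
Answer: $\frac{647}{24} \approx 26.958$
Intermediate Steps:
$M{\left(Y \right)} = 0$
$X = \frac{1}{3}$ ($X = \frac{1}{3 + \frac{0}{-6}} = \frac{1}{3 + 0 \left(- \frac{1}{6}\right)} = \frac{1}{3 + 0} = \frac{1}{3} \approx 0.33333$)
$\frac{X}{h} + \left(\left(4 + 0\right) + 5\right) 3 = \frac{1}{3 \left(-8\right)} + \left(\left(4 + 0\right) + 5\right) 3 = \frac{1}{3} \left(- \frac{1}{8}\right) + \left(4 + 5\right) 3 = - \frac{1}{24} + 9 \cdot 3 = - \frac{1}{24} + 27 = \frac{647}{24}$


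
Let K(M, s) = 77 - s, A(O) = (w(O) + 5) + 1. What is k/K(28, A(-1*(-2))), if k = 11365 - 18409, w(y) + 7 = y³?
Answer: -3522/35 ≈ -100.63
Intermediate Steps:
w(y) = -7 + y³
A(O) = -1 + O³ (A(O) = ((-7 + O³) + 5) + 1 = (-2 + O³) + 1 = -1 + O³)
k = -7044
k/K(28, A(-1*(-2))) = -7044/(77 - (-1 + (-1*(-2))³)) = -7044/(77 - (-1 + 2³)) = -7044/(77 - (-1 + 8)) = -7044/(77 - 1*7) = -7044/(77 - 7) = -7044/70 = -7044*1/70 = -3522/35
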